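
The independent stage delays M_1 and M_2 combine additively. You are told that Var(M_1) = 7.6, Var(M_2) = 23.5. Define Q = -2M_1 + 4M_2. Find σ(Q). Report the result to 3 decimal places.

20.159

By independence, Var(Q) = (-2)²Var(M_1) + (4)²Var(M_2)
= (-2)²·7.6 + (4)²·23.5 = 406.4
σ(Q) = √406.4 ≈ 20.159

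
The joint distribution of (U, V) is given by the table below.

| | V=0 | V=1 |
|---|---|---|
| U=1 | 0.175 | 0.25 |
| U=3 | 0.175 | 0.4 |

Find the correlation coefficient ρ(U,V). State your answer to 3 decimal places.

E[U] = 2.15,  E[V] = 0.65
E[UV] = 1.45
Cov(U,V) = E[UV] − E[U]E[V] = 1.45 − (2.15)(0.65) = 0.0525
var(U) = 0.9775,  var(V) = 0.2275
ρ = 0.0525 / √(0.9775·0.2275) ≈ 0.111

0.111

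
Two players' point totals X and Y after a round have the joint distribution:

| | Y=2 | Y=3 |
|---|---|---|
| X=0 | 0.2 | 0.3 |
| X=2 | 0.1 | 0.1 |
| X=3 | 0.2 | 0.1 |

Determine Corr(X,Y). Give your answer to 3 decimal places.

-0.223

E[X] = 1.3,  E[Y] = 2.5
E[XY] = 3.1
Cov(X,Y) = E[XY] − E[X]E[Y] = 3.1 − (1.3)(2.5) = -0.15
V(X) = 1.81,  V(Y) = 0.25
ρ = -0.15 / √(1.81·0.25) ≈ -0.223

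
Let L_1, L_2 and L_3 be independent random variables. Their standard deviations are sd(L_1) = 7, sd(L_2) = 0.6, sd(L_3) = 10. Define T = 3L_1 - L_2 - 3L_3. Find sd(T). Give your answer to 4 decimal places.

var(L_1) = 49, var(L_2) = 0.36, var(L_3) = 100
By independence, var(T) = (3)²var(L_1) + (-1)²var(L_2) + (-3)²var(L_3)
= (3)²·49 + (-1)²·0.36 + (-3)²·100 = 1341.36
sd(T) = √1341.36 ≈ 36.6246

36.6246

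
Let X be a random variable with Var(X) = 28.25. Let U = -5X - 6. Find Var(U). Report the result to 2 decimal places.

706.25

Var(-5X - 6) = (-5)²·Var(X) = 25·28.25 = 706.25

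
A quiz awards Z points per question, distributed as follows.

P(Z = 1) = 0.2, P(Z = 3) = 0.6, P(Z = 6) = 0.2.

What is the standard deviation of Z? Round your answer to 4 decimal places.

1.6000

E[Z] = (1)(0.2) + (3)(0.6) + (6)(0.2) = 3.2
E[Z²] = (1)²(0.2) + (3)²(0.6) + (6)²(0.2) = 12.8
Var(Z) = E[Z²] − (E[Z])² = 12.8 − (3.2)² = 2.56
SD(Z) = √2.56 ≈ 1.6000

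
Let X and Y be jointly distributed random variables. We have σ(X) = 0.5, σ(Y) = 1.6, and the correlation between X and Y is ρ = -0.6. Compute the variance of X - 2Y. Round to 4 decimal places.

Var(X) = (0.5)² = 0.25;  Var(Y) = (1.6)² = 2.56
Cov(X,Y) = ρ·σ(X)·σ(Y) = -0.6·0.5·1.6 = -0.48
Var(X - 2Y) = (1)²·Var(X) + (-2)²·Var(Y) + 2·(1)·(-2)·Cov(X,Y)
= 1·0.25 + 4·2.56 + -4·-0.48 = 12.41

12.4100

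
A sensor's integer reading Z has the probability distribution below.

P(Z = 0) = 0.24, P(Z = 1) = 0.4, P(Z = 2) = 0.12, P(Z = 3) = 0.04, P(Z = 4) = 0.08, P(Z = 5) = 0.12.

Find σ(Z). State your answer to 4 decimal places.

E[Z] = (0)(0.24) + (1)(0.4) + (2)(0.12) + (3)(0.04) + (4)(0.08) + (5)(0.12) = 1.68
E[Z²] = (0)²(0.24) + (1)²(0.4) + (2)²(0.12) + (3)²(0.04) + (4)²(0.08) + (5)²(0.12) = 5.52
V(Z) = E[Z²] − (E[Z])² = 5.52 − (1.68)² = 2.6976
σ(Z) = √2.6976 ≈ 1.6424

1.6424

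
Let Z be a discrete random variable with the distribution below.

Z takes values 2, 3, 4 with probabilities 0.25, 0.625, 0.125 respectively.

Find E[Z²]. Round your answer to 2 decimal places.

8.63

E[Z²] = (2)²(0.25) + (3)²(0.625) + (4)²(0.125) = 8.625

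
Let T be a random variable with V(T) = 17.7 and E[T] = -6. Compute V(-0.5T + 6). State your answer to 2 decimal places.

V(-0.5T + 6) = (-0.5)²·V(T) = 0.25·17.7 = 4.425

4.43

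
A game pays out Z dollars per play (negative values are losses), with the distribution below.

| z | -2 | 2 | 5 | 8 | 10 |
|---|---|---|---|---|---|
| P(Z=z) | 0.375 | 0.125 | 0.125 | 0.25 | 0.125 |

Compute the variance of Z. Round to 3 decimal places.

E[Z] = (-2)(0.375) + (2)(0.125) + (5)(0.125) + (8)(0.25) + (10)(0.125) = 3.375
E[Z²] = (-2)²(0.375) + (2)²(0.125) + (5)²(0.125) + (8)²(0.25) + (10)²(0.125) = 33.625
V(Z) = E[Z²] − (E[Z])² = 33.625 − (3.375)² = 22.234375

22.234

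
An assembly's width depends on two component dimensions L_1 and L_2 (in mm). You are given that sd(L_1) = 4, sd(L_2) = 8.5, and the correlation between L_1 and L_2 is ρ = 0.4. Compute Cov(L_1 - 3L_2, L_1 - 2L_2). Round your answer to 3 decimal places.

var(L_1) = (4)² = 16;  var(L_2) = (8.5)² = 72.25
Cov(L_1,L_2) = ρ·sd(L_1)·sd(L_2) = 0.4·4·8.5 = 13.6
Cov(L_1 - 3L_2, L_1 - 2L_2) = (1)(1)var(L_1) + (-3)(-2)var(L_2) + [(1)(-2) + (-3)(1)]Cov(L_1,L_2)
= 1·16 + 6·72.25 + -5·13.6 = 381.5

381.500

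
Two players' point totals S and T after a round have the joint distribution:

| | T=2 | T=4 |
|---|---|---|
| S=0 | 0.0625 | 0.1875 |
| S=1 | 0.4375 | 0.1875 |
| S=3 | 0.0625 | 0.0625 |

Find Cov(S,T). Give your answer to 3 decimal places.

-0.125

E[S] = 1,  E[T] = 2.875
E[ST] = 2.75
Cov(S,T) = E[ST] − E[S]E[T] = 2.75 − (1)(2.875) = -0.125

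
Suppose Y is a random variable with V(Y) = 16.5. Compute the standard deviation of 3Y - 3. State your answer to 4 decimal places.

V(3Y - 3) = (3)²·16.5 = 148.5
σ(3Y - 3) = √148.5 ≈ 12.1861

12.1861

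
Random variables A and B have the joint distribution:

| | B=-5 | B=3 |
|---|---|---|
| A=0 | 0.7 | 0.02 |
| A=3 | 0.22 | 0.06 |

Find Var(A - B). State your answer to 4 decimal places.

4.7200

E[A] = 0.84,  E[B] = -4.36,  E[AB] = -2.76
Var(A) = 2.52 − (0.84)² = 1.8144;  Var(B) = 23.72 − (-4.36)² = 4.7104
Cov(A,B) = -2.76 − (0.84)(-4.36) = 0.9024
Var(A - B) = (1)²·1.8144 + (-1)²·4.7104 + 2·(1)·(-1)·0.9024 = 4.72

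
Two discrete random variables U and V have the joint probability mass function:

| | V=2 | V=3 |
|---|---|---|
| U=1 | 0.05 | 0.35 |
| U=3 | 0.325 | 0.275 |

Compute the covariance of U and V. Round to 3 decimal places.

-0.200

E[U] = 2.2,  E[V] = 2.625
E[UV] = 5.575
Cov(U,V) = E[UV] − E[U]E[V] = 5.575 − (2.2)(2.625) = -0.2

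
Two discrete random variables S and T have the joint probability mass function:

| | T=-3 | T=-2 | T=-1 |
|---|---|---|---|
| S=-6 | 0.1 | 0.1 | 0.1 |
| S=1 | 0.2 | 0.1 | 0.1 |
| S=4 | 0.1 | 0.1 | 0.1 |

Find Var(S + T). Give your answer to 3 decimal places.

16.410

E[S] = -0.2,  E[T] = -2.1,  E[ST] = 0.3
Var(S) = 16 − (-0.2)² = 15.96;  Var(T) = 5.1 − (-2.1)² = 0.69
cov(S,T) = 0.3 − (-0.2)(-2.1) = -0.12
Var(S + T) = (1)²·15.96 + (1)²·0.69 + 2·(1)·(1)·-0.12 = 16.41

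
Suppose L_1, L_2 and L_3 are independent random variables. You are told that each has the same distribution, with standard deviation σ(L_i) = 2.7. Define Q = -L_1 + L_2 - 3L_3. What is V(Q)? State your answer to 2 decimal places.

V(L_i) = (2.7)² = 7.29
By independence, V(Q) = (-1)²V(L_1) + (1)²V(L_2) + (-3)²V(L_3)
= (-1)²·7.29 + (1)²·7.29 + (-3)²·7.29 = 80.19

80.19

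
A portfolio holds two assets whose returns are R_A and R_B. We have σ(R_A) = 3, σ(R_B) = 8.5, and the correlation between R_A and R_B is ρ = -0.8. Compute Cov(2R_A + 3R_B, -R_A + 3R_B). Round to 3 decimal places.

571.050

Var(R_A) = (3)² = 9;  Var(R_B) = (8.5)² = 72.25
Cov(R_A,R_B) = ρ·σ(R_A)·σ(R_B) = -0.8·3·8.5 = -20.4
Cov(2R_A + 3R_B, -R_A + 3R_B) = (2)(-1)Var(R_A) + (3)(3)Var(R_B) + [(2)(3) + (3)(-1)]Cov(R_A,R_B)
= -2·9 + 9·72.25 + 3·-20.4 = 571.05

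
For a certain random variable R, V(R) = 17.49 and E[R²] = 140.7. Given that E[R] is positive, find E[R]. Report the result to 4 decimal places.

(E[R])² = E[R²] − V(R) = 140.7 − 17.49 = 123.21
E[R] = √123.21 = 11.1

11.1000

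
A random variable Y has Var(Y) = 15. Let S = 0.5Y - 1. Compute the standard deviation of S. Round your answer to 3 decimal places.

Var(0.5Y - 1) = (0.5)²·15 = 3.75
σ(S) = √3.75 ≈ 1.936

1.936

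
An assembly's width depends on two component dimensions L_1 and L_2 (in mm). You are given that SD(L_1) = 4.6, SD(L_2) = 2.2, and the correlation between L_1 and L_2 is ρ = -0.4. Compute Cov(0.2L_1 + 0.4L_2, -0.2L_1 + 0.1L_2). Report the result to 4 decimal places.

var(L_1) = (4.6)² = 21.16;  var(L_2) = (2.2)² = 4.84
Cov(L_1,L_2) = ρ·SD(L_1)·SD(L_2) = -0.4·4.6·2.2 = -4.048
Cov(0.2L_1 + 0.4L_2, -0.2L_1 + 0.1L_2) = (0.2)(-0.2)var(L_1) + (0.4)(0.1)var(L_2) + [(0.2)(0.1) + (0.4)(-0.2)]Cov(L_1,L_2)
= -0.04·21.16 + 0.04·4.84 + -0.06·-4.048 = -0.40992

-0.4099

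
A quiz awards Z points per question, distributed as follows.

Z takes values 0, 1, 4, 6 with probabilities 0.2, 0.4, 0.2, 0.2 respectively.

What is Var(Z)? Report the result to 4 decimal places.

5.0400

E[Z] = (0)(0.2) + (1)(0.4) + (4)(0.2) + (6)(0.2) = 2.4
E[Z²] = (0)²(0.2) + (1)²(0.4) + (4)²(0.2) + (6)²(0.2) = 10.8
Var(Z) = E[Z²] − (E[Z])² = 10.8 − (2.4)² = 5.04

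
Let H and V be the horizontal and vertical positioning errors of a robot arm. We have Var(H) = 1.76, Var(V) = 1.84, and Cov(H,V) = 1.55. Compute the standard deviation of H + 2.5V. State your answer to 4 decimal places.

Var(H + 2.5V) = (1)²·Var(H) + (2.5)²·Var(V) + 2·(1)·(2.5)·Cov(H,V)
= 1·1.76 + 6.25·1.84 + 5·1.55 = 21.01
sd(H + 2.5V) = √21.01 ≈ 4.5837

4.5837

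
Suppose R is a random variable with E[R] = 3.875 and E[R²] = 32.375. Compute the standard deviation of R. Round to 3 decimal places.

Var(R) = 32.375 − (3.875)² = 17.359375
sd(R) = √17.359375 ≈ 4.166

4.166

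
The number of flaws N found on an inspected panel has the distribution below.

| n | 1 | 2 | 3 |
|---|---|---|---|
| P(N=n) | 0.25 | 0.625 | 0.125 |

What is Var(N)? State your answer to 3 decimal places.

0.359

E[N] = (1)(0.25) + (2)(0.625) + (3)(0.125) = 1.875
E[N²] = (1)²(0.25) + (2)²(0.625) + (3)²(0.125) = 3.875
Var(N) = E[N²] − (E[N])² = 3.875 − (1.875)² = 0.359375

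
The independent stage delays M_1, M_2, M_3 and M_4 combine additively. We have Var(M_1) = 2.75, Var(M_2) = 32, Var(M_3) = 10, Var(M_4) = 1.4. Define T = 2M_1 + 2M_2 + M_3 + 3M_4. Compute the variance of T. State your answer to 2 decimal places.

161.60

By independence, Var(T) = (2)²Var(M_1) + (2)²Var(M_2) + (1)²Var(M_3) + (3)²Var(M_4)
= (2)²·2.75 + (2)²·32 + (1)²·10 + (3)²·1.4 = 161.6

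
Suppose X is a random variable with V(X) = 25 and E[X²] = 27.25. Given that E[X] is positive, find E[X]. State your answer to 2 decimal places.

(E[X])² = E[X²] − V(X) = 27.25 − 25 = 2.25
E[X] = √2.25 = 1.5

1.50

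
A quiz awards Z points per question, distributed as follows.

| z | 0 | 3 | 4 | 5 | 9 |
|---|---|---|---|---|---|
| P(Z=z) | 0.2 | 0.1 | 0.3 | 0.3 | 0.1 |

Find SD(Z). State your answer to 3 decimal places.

E[Z] = (0)(0.2) + (3)(0.1) + (4)(0.3) + (5)(0.3) + (9)(0.1) = 3.9
E[Z²] = (0)²(0.2) + (3)²(0.1) + (4)²(0.3) + (5)²(0.3) + (9)²(0.1) = 21.3
var(Z) = E[Z²] − (E[Z])² = 21.3 − (3.9)² = 6.09
SD(Z) = √6.09 ≈ 2.468

2.468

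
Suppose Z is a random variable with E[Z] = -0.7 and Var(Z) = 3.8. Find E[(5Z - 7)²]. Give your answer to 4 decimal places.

205.2500

E[5Z - 7] = 5·-0.7 − 7 = -10.5
Var(5Z - 7) = (5)²·3.8 = 95
E[(5Z - 7)²] = Var((5Z - 7)) + (E[(5Z - 7)])² = 95 + (-10.5)² = 205.25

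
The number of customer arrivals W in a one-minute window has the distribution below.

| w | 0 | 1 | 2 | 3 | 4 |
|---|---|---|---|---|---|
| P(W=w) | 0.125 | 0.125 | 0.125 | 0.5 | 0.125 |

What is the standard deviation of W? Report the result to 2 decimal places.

E[W] = (0)(0.125) + (1)(0.125) + (2)(0.125) + (3)(0.5) + (4)(0.125) = 2.375
E[W²] = (0)²(0.125) + (1)²(0.125) + (2)²(0.125) + (3)²(0.5) + (4)²(0.125) = 7.125
Var(W) = E[W²] − (E[W])² = 7.125 − (2.375)² = 1.484375
sd(W) = √1.484375 ≈ 1.22

1.22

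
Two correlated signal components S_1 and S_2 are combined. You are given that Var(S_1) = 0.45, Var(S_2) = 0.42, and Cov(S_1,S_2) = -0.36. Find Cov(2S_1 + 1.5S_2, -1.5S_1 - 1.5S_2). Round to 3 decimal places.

Cov(2S_1 + 1.5S_2, -1.5S_1 - 1.5S_2) = (2)(-1.5)Var(S_1) + (1.5)(-1.5)Var(S_2) + [(2)(-1.5) + (1.5)(-1.5)]Cov(S_1,S_2)
= -3·0.45 + -2.25·0.42 + -5.25·-0.36 = -0.405

-0.405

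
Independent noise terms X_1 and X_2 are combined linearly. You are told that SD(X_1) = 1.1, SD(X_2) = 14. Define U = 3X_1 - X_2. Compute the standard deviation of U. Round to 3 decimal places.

14.384

Var(X_1) = 1.21, Var(X_2) = 196
By independence, Var(U) = (3)²Var(X_1) + (-1)²Var(X_2)
= (3)²·1.21 + (-1)²·196 = 206.89
SD(U) = √206.89 ≈ 14.384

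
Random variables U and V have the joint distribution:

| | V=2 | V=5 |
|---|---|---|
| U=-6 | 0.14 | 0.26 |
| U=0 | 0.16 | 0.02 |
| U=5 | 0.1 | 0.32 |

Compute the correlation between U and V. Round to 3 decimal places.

0.090

E[U] = -0.3,  E[V] = 3.8
E[UV] = -0.48
Cov(U,V) = E[UV] − E[U]E[V] = -0.48 − (-0.3)(3.8) = 0.66
Var(U) = 24.81,  Var(V) = 2.16
ρ = 0.66 / √(24.81·2.16) ≈ 0.090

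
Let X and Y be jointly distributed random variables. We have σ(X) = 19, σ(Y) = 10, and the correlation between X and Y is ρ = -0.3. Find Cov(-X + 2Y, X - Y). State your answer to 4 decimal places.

-732.0000

Var(X) = (19)² = 361;  Var(Y) = (10)² = 100
Cov(X,Y) = ρ·σ(X)·σ(Y) = -0.3·19·10 = -57
Cov(-X + 2Y, X - Y) = (-1)(1)Var(X) + (2)(-1)Var(Y) + [(-1)(-1) + (2)(1)]Cov(X,Y)
= -1·361 + -2·100 + 3·-57 = -732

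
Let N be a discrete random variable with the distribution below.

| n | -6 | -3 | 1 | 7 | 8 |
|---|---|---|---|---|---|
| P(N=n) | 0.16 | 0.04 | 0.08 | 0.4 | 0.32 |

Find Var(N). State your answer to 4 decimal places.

27.2704

E[N] = (-6)(0.16) + (-3)(0.04) + (1)(0.08) + (7)(0.4) + (8)(0.32) = 4.36
E[N²] = (-6)²(0.16) + (-3)²(0.04) + (1)²(0.08) + (7)²(0.4) + (8)²(0.32) = 46.28
Var(N) = E[N²] − (E[N])² = 46.28 − (4.36)² = 27.2704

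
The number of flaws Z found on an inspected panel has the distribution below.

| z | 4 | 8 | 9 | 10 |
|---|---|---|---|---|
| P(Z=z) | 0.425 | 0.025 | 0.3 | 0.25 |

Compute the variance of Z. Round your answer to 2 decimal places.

7.29

E[Z] = (4)(0.425) + (8)(0.025) + (9)(0.3) + (10)(0.25) = 7.1
E[Z²] = (4)²(0.425) + (8)²(0.025) + (9)²(0.3) + (10)²(0.25) = 57.7
V(Z) = E[Z²] − (E[Z])² = 57.7 − (7.1)² = 7.29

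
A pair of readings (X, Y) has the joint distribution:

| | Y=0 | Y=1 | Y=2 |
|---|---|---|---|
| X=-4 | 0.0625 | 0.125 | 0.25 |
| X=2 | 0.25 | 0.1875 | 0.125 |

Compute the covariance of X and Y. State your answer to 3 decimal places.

-0.961

E[X] = -0.625,  E[Y] = 1.0625
E[XY] = -1.625
Cov(X,Y) = E[XY] − E[X]E[Y] = -1.625 − (-0.625)(1.0625) = -0.9609375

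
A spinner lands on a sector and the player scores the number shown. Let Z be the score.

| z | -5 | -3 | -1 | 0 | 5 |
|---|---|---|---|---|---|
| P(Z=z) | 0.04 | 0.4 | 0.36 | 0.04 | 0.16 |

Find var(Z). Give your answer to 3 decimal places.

8.038

E[Z] = (-5)(0.04) + (-3)(0.4) + (-1)(0.36) + (0)(0.04) + (5)(0.16) = -0.96
E[Z²] = (-5)²(0.04) + (-3)²(0.4) + (-1)²(0.36) + (0)²(0.04) + (5)²(0.16) = 8.96
var(Z) = E[Z²] − (E[Z])² = 8.96 − (-0.96)² = 8.0384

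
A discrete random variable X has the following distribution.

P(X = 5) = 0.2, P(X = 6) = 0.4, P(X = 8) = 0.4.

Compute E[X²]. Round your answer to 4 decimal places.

E[X²] = (5)²(0.2) + (6)²(0.4) + (8)²(0.4) = 45

45.0000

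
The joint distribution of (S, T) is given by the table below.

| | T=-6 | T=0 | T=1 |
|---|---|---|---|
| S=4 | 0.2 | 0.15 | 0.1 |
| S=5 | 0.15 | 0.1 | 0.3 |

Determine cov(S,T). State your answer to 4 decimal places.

E[S] = 4.55,  E[T] = -1.7
E[ST] = -7.4
cov(S,T) = E[ST] − E[S]E[T] = -7.4 − (4.55)(-1.7) = 0.335

0.3350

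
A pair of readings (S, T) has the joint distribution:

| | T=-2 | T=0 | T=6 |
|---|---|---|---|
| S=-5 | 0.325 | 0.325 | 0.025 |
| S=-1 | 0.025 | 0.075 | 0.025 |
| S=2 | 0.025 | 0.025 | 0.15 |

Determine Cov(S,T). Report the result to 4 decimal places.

E[S] = -3.1,  E[T] = 0.45
E[ST] = 4.1
Cov(S,T) = E[ST] − E[S]E[T] = 4.1 − (-3.1)(0.45) = 5.495

5.4950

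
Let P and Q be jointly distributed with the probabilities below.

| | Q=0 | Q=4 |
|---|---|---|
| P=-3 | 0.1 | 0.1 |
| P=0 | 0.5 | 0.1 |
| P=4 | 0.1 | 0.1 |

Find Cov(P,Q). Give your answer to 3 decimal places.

E[P] = 0.2,  E[Q] = 1.2
E[PQ] = 0.4
Cov(P,Q) = E[PQ] − E[P]E[Q] = 0.4 − (0.2)(1.2) = 0.16

0.160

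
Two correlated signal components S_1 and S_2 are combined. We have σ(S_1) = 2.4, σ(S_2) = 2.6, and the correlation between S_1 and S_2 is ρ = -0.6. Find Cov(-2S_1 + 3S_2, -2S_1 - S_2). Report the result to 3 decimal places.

17.736

V(S_1) = (2.4)² = 5.76;  V(S_2) = (2.6)² = 6.76
Cov(S_1,S_2) = ρ·σ(S_1)·σ(S_2) = -0.6·2.4·2.6 = -3.744
Cov(-2S_1 + 3S_2, -2S_1 - S_2) = (-2)(-2)V(S_1) + (3)(-1)V(S_2) + [(-2)(-1) + (3)(-2)]Cov(S_1,S_2)
= 4·5.76 + -3·6.76 + -4·-3.744 = 17.736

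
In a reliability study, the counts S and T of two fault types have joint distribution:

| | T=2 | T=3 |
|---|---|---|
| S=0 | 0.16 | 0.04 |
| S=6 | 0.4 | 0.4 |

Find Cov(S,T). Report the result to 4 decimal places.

0.2880

E[S] = 4.8,  E[T] = 2.44
E[ST] = 12
Cov(S,T) = E[ST] − E[S]E[T] = 12 − (4.8)(2.44) = 0.288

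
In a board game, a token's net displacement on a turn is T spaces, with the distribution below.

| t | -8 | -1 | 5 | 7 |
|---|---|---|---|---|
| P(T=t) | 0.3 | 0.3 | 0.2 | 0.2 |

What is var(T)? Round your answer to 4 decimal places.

E[T] = (-8)(0.3) + (-1)(0.3) + (5)(0.2) + (7)(0.2) = -0.3
E[T²] = (-8)²(0.3) + (-1)²(0.3) + (5)²(0.2) + (7)²(0.2) = 34.3
var(T) = E[T²] − (E[T])² = 34.3 − (-0.3)² = 34.21

34.2100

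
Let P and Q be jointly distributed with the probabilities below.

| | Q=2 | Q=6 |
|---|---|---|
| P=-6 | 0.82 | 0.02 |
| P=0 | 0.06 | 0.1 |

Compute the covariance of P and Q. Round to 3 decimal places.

1.939

E[P] = -5.04,  E[Q] = 2.48
E[PQ] = -10.56
cov(P,Q) = E[PQ] − E[P]E[Q] = -10.56 − (-5.04)(2.48) = 1.9392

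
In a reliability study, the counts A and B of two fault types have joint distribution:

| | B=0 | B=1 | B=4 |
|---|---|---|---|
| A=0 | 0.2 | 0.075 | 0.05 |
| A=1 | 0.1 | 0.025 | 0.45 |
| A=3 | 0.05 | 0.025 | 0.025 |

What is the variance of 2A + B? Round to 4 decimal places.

E[A] = 0.875,  E[B] = 2.225,  E[AB] = 2.2
V(A) = 1.475 − (0.875)² = 0.709375;  V(B) = 8.525 − (2.225)² = 3.574375
cov(A,B) = 2.2 − (0.875)(2.225) = 0.253125
V(2A + B) = (2)²·0.709375 + (1)²·3.574375 + 2·(2)·(1)·0.253125 = 7.424375

7.4244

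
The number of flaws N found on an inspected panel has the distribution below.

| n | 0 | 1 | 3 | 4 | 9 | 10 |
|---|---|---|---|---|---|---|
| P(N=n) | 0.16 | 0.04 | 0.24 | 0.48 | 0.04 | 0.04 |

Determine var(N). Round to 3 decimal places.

5.286

E[N] = (0)(0.16) + (1)(0.04) + (3)(0.24) + (4)(0.48) + (9)(0.04) + (10)(0.04) = 3.44
E[N²] = (0)²(0.16) + (1)²(0.04) + (3)²(0.24) + (4)²(0.48) + (9)²(0.04) + (10)²(0.04) = 17.12
var(N) = E[N²] − (E[N])² = 17.12 − (3.44)² = 5.2864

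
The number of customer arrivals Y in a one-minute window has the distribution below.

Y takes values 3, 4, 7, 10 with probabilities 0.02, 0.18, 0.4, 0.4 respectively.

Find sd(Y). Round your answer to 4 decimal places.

2.2811

E[Y] = (3)(0.02) + (4)(0.18) + (7)(0.4) + (10)(0.4) = 7.58
E[Y²] = (3)²(0.02) + (4)²(0.18) + (7)²(0.4) + (10)²(0.4) = 62.66
V(Y) = E[Y²] − (E[Y])² = 62.66 − (7.58)² = 5.2036
sd(Y) = √5.2036 ≈ 2.2811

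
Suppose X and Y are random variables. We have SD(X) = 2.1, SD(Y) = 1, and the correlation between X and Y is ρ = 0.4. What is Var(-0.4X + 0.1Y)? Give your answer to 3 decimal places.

0.648

Var(X) = (2.1)² = 4.41;  Var(Y) = (1)² = 1
Cov(X,Y) = ρ·SD(X)·SD(Y) = 0.4·2.1·1 = 0.84
Var(-0.4X + 0.1Y) = (-0.4)²·Var(X) + (0.1)²·Var(Y) + 2·(-0.4)·(0.1)·Cov(X,Y)
= 0.16·4.41 + 0.01·1 + -0.08·0.84 = 0.6484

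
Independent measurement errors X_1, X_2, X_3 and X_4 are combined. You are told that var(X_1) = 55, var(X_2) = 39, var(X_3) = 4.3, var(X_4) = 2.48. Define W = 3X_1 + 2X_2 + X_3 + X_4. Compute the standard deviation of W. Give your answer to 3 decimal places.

By independence, var(W) = (3)²var(X_1) + (2)²var(X_2) + (1)²var(X_3) + (1)²var(X_4)
= (3)²·55 + (2)²·39 + (1)²·4.3 + (1)²·2.48 = 657.78
sd(W) = √657.78 ≈ 25.647

25.647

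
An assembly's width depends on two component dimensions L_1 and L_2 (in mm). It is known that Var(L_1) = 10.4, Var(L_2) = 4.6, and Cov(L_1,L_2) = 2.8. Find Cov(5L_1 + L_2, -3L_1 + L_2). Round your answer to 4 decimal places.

Cov(5L_1 + L_2, -3L_1 + L_2) = (5)(-3)Var(L_1) + (1)(1)Var(L_2) + [(5)(1) + (1)(-3)]Cov(L_1,L_2)
= -15·10.4 + 1·4.6 + 2·2.8 = -145.8

-145.8000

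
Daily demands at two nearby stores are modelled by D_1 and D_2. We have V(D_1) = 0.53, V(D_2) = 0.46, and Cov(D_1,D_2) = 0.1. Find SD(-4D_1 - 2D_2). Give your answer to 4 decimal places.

V(-4D_1 - 2D_2) = (-4)²·V(D_1) + (-2)²·V(D_2) + 2·(-4)·(-2)·Cov(D_1,D_2)
= 16·0.53 + 4·0.46 + 16·0.1 = 11.92
SD(-4D_1 - 2D_2) = √11.92 ≈ 3.4525

3.4525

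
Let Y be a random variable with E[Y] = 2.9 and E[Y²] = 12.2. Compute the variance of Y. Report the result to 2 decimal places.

3.79

Var(Y) = 12.2 − (2.9)² = 3.79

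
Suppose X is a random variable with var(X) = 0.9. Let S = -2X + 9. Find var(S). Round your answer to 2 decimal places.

var(-2X + 9) = (-2)²·var(X) = 4·0.9 = 3.6

3.60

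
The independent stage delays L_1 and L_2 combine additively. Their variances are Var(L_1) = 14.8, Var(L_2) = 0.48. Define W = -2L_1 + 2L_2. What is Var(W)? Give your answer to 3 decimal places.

61.120

By independence, Var(W) = (-2)²Var(L_1) + (2)²Var(L_2)
= (-2)²·14.8 + (2)²·0.48 = 61.12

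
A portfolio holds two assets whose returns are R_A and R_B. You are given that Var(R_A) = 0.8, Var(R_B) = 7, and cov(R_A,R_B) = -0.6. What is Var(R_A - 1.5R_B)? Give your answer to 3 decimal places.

18.350

Var(R_A - 1.5R_B) = (1)²·Var(R_A) + (-1.5)²·Var(R_B) + 2·(1)·(-1.5)·cov(R_A,R_B)
= 1·0.8 + 2.25·7 + -3·-0.6 = 18.35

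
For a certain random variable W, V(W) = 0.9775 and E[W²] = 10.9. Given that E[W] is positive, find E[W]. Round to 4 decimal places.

(E[W])² = E[W²] − V(W) = 10.9 − 0.9775 = 9.9225
E[W] = √9.9225 = 3.15

3.1500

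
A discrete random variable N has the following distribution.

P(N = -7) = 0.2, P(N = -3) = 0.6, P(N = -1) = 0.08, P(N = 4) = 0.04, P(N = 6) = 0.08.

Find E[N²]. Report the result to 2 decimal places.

E[N²] = (-7)²(0.2) + (-3)²(0.6) + (-1)²(0.08) + (4)²(0.04) + (6)²(0.08) = 18.8

18.80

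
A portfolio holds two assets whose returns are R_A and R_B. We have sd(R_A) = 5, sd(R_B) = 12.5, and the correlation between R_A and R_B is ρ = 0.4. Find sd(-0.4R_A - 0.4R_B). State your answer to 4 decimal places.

6.0828

Var(R_A) = (5)² = 25;  Var(R_B) = (12.5)² = 156.25
cov(R_A,R_B) = ρ·sd(R_A)·sd(R_B) = 0.4·5·12.5 = 25
Var(-0.4R_A - 0.4R_B) = (-0.4)²·Var(R_A) + (-0.4)²·Var(R_B) + 2·(-0.4)·(-0.4)·cov(R_A,R_B)
= 0.16·25 + 0.16·156.25 + 0.32·25 = 37
sd(-0.4R_A - 0.4R_B) = √37 ≈ 6.0828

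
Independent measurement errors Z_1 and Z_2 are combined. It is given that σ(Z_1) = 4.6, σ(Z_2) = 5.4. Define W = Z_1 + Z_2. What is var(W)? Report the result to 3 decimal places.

50.320

var(Z_1) = 21.16, var(Z_2) = 29.16
By independence, var(W) = (1)²var(Z_1) + (1)²var(Z_2)
= (1)²·21.16 + (1)²·29.16 = 50.32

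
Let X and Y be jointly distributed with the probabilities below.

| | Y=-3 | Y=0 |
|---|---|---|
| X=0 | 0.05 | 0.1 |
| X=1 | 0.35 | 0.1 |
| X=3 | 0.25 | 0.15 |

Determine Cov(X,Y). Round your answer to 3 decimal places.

E[X] = 1.65,  E[Y] = -1.95
E[XY] = -3.3
Cov(X,Y) = E[XY] − E[X]E[Y] = -3.3 − (1.65)(-1.95) = -0.0825

-0.083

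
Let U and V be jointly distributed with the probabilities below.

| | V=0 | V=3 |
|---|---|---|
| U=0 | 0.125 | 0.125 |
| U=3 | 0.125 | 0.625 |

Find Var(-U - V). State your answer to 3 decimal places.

4.500

E[U] = 2.25,  E[V] = 2.25,  E[UV] = 5.625
Var(U) = 6.75 − (2.25)² = 1.6875;  Var(V) = 6.75 − (2.25)² = 1.6875
Cov(U,V) = 5.625 − (2.25)(2.25) = 0.5625
Var(-U - V) = (-1)²·1.6875 + (-1)²·1.6875 + 2·(-1)·(-1)·0.5625 = 4.5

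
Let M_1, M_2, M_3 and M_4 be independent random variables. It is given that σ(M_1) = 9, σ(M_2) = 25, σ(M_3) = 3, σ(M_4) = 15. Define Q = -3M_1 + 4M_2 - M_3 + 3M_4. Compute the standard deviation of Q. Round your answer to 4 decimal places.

112.9734

V(M_1) = 81, V(M_2) = 625, V(M_3) = 9, V(M_4) = 225
By independence, V(Q) = (-3)²V(M_1) + (4)²V(M_2) + (-1)²V(M_3) + (3)²V(M_4)
= (-3)²·81 + (4)²·625 + (-1)²·9 + (3)²·225 = 12763
σ(Q) = √12763 ≈ 112.9734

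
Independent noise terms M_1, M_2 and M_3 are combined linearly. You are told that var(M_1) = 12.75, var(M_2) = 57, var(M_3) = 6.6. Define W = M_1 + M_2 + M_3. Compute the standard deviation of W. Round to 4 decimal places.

By independence, var(W) = (1)²var(M_1) + (1)²var(M_2) + (1)²var(M_3)
= (1)²·12.75 + (1)²·57 + (1)²·6.6 = 76.35
SD(W) = √76.35 ≈ 8.7378

8.7378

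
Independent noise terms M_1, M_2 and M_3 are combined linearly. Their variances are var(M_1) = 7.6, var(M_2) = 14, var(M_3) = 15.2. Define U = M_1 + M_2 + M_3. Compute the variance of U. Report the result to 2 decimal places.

By independence, var(U) = (1)²var(M_1) + (1)²var(M_2) + (1)²var(M_3)
= (1)²·7.6 + (1)²·14 + (1)²·15.2 = 36.8

36.80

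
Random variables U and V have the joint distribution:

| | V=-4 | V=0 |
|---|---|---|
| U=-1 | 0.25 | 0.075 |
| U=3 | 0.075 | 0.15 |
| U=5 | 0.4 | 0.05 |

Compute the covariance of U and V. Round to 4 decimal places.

E[U] = 2.6,  E[V] = -2.9
E[UV] = -7.9
Cov(U,V) = E[UV] − E[U]E[V] = -7.9 − (2.6)(-2.9) = -0.36

-0.3600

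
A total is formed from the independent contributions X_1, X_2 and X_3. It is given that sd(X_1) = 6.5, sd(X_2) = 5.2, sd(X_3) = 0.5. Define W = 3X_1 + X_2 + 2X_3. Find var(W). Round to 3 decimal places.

408.290

var(X_1) = 42.25, var(X_2) = 27.04, var(X_3) = 0.25
By independence, var(W) = (3)²var(X_1) + (1)²var(X_2) + (2)²var(X_3)
= (3)²·42.25 + (1)²·27.04 + (2)²·0.25 = 408.29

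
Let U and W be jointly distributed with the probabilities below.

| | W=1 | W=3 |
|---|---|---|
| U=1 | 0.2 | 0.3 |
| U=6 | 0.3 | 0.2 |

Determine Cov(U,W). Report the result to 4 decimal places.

-0.5000

E[U] = 3.5,  E[W] = 2
E[UW] = 6.5
Cov(U,W) = E[UW] − E[U]E[W] = 6.5 − (3.5)(2) = -0.5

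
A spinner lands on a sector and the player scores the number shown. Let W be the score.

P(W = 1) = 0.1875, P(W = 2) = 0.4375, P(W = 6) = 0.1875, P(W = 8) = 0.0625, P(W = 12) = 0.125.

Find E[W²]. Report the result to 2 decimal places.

E[W²] = (1)²(0.1875) + (2)²(0.4375) + (6)²(0.1875) + (8)²(0.0625) + (12)²(0.125) = 30.6875

30.69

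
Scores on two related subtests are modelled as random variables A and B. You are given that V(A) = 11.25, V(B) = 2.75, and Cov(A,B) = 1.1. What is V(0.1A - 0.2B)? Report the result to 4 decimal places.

0.1785

V(0.1A - 0.2B) = (0.1)²·V(A) + (-0.2)²·V(B) + 2·(0.1)·(-0.2)·Cov(A,B)
= 0.01·11.25 + 0.04·2.75 + -0.04·1.1 = 0.1785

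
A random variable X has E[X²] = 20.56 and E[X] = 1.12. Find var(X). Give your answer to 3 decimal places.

19.306

var(X) = 20.56 − (1.12)² = 19.3056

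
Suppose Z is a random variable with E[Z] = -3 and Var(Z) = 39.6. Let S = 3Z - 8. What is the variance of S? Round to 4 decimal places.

Var(3Z - 8) = (3)²·Var(Z) = 9·39.6 = 356.4

356.4000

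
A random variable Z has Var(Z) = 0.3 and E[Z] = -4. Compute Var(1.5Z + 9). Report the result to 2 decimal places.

Var(1.5Z + 9) = (1.5)²·Var(Z) = 2.25·0.3 = 0.675

0.68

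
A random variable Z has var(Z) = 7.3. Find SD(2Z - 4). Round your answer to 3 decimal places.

5.404

var(2Z - 4) = (2)²·7.3 = 29.2
SD(2Z - 4) = √29.2 ≈ 5.404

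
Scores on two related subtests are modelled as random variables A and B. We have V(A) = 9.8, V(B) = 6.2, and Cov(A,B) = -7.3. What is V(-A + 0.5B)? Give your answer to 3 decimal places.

V(-A + 0.5B) = (-1)²·V(A) + (0.5)²·V(B) + 2·(-1)·(0.5)·Cov(A,B)
= 1·9.8 + 0.25·6.2 + -1·-7.3 = 18.65

18.650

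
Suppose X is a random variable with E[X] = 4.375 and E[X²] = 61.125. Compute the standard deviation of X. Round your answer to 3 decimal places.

6.480

Var(X) = 61.125 − (4.375)² = 41.984375
SD(X) = √41.984375 ≈ 6.480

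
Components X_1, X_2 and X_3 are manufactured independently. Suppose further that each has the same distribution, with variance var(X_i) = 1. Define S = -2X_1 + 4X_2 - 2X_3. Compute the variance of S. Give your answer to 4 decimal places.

24.0000

By independence, var(S) = (-2)²var(X_1) + (4)²var(X_2) + (-2)²var(X_3)
= (-2)²·1 + (4)²·1 + (-2)²·1 = 24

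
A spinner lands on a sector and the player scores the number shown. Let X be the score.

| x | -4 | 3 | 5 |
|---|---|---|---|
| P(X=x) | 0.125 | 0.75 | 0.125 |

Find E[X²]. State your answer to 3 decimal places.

E[X²] = (-4)²(0.125) + (3)²(0.75) + (5)²(0.125) = 11.875

11.875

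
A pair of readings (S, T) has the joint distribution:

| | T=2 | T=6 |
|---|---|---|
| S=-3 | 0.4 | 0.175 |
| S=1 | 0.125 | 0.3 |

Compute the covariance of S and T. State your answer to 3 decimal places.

E[S] = -1.3,  E[T] = 3.9
E[ST] = -3.5
Cov(S,T) = E[ST] − E[S]E[T] = -3.5 − (-1.3)(3.9) = 1.57

1.570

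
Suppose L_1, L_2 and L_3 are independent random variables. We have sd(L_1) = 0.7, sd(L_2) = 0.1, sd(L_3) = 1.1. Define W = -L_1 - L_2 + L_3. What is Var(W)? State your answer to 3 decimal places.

1.710

Var(L_1) = 0.49, Var(L_2) = 0.01, Var(L_3) = 1.21
By independence, Var(W) = (-1)²Var(L_1) + (-1)²Var(L_2) + (1)²Var(L_3)
= (-1)²·0.49 + (-1)²·0.01 + (1)²·1.21 = 1.71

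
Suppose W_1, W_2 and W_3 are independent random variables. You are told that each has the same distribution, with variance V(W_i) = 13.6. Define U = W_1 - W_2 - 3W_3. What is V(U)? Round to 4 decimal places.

By independence, V(U) = (1)²V(W_1) + (-1)²V(W_2) + (-3)²V(W_3)
= (1)²·13.6 + (-1)²·13.6 + (-3)²·13.6 = 149.6

149.6000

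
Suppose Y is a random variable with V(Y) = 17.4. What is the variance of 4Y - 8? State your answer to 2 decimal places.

278.40

V(4Y - 8) = (4)²·V(Y) = 16·17.4 = 278.4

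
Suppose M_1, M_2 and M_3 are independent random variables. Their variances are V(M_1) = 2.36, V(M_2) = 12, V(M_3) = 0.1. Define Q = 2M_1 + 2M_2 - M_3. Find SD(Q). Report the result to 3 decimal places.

7.586

By independence, V(Q) = (2)²V(M_1) + (2)²V(M_2) + (-1)²V(M_3)
= (2)²·2.36 + (2)²·12 + (-1)²·0.1 = 57.54
SD(Q) = √57.54 ≈ 7.586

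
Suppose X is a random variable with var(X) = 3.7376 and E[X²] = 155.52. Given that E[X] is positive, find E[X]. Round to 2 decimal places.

12.32

(E[X])² = E[X²] − var(X) = 155.52 − 3.7376 = 151.7824
E[X] = √151.7824 = 12.32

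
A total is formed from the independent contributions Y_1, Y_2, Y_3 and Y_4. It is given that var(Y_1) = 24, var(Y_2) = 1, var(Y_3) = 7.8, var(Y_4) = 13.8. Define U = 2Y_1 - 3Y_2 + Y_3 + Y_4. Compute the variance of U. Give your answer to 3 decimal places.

126.600

By independence, var(U) = (2)²var(Y_1) + (-3)²var(Y_2) + (1)²var(Y_3) + (1)²var(Y_4)
= (2)²·24 + (-3)²·1 + (1)²·7.8 + (1)²·13.8 = 126.6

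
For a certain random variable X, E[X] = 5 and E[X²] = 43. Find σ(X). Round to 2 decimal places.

4.24

Var(X) = 43 − (5)² = 18
σ(X) = √18 ≈ 4.24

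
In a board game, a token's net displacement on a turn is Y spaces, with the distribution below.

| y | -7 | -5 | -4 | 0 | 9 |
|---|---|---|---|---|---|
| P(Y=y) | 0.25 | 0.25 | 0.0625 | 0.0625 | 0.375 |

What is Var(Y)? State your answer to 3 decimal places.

E[Y] = (-7)(0.25) + (-5)(0.25) + (-4)(0.0625) + (0)(0.0625) + (9)(0.375) = 0.125
E[Y²] = (-7)²(0.25) + (-5)²(0.25) + (-4)²(0.0625) + (0)²(0.0625) + (9)²(0.375) = 49.875
Var(Y) = E[Y²] − (E[Y])² = 49.875 − (0.125)² = 49.859375

49.859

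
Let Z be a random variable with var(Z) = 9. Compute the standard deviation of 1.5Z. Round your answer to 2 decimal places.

var(1.5Z) = (1.5)²·9 = 20.25
SD(1.5Z) = √20.25 ≈ 4.50

4.50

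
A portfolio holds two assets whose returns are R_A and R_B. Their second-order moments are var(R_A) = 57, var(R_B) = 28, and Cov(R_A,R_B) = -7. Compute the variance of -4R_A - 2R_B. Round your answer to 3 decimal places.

912.000

var(-4R_A - 2R_B) = (-4)²·var(R_A) + (-2)²·var(R_B) + 2·(-4)·(-2)·Cov(R_A,R_B)
= 16·57 + 4·28 + 16·-7 = 912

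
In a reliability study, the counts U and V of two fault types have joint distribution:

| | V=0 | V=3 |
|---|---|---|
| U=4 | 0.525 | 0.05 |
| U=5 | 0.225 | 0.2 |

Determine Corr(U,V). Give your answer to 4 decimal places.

0.4380

E[U] = 4.425,  E[V] = 0.75
E[UV] = 3.6
cov(U,V) = E[UV] − E[U]E[V] = 3.6 − (4.425)(0.75) = 0.28125
Var(U) = 0.244375,  Var(V) = 1.6875
ρ = 0.28125 / √(0.244375·1.6875) ≈ 0.4380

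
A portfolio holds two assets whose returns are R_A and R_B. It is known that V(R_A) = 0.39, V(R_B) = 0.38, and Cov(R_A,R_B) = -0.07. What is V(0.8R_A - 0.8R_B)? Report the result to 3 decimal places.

0.582

V(0.8R_A - 0.8R_B) = (0.8)²·V(R_A) + (-0.8)²·V(R_B) + 2·(0.8)·(-0.8)·Cov(R_A,R_B)
= 0.64·0.39 + 0.64·0.38 + -1.28·-0.07 = 0.5824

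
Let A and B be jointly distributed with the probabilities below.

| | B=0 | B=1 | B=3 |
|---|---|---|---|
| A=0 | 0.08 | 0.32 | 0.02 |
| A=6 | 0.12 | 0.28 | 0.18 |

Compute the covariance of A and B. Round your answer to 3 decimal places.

0.744

E[A] = 3.48,  E[B] = 1.2
E[AB] = 4.92
cov(A,B) = E[AB] − E[A]E[B] = 4.92 − (3.48)(1.2) = 0.744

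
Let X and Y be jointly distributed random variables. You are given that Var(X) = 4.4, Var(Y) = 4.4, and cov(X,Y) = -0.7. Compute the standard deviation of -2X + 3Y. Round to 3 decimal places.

8.099

Var(-2X + 3Y) = (-2)²·Var(X) + (3)²·Var(Y) + 2·(-2)·(3)·cov(X,Y)
= 4·4.4 + 9·4.4 + -12·-0.7 = 65.6
SD(-2X + 3Y) = √65.6 ≈ 8.099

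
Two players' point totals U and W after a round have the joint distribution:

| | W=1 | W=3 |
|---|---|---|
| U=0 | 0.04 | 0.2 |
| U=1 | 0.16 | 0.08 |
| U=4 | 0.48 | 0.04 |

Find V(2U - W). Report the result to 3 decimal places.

E[U] = 2.32,  E[W] = 1.64,  E[UW] = 2.8
V(U) = 8.56 − (2.32)² = 3.1776;  V(W) = 3.56 − (1.64)² = 0.8704
Cov(U,W) = 2.8 − (2.32)(1.64) = -1.0048
V(2U - W) = (2)²·3.1776 + (-1)²·0.8704 + 2·(2)·(-1)·-1.0048 = 17.6

17.600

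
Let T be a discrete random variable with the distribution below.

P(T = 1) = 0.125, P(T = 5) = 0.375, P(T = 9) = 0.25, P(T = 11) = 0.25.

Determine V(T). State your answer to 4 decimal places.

E[T] = (1)(0.125) + (5)(0.375) + (9)(0.25) + (11)(0.25) = 7
E[T²] = (1)²(0.125) + (5)²(0.375) + (9)²(0.25) + (11)²(0.25) = 60
V(T) = E[T²] − (E[T])² = 60 − (7)² = 11

11.0000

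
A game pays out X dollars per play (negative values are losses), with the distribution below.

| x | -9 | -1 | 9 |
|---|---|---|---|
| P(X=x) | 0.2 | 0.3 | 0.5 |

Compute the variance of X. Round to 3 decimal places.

51.240

E[X] = (-9)(0.2) + (-1)(0.3) + (9)(0.5) = 2.4
E[X²] = (-9)²(0.2) + (-1)²(0.3) + (9)²(0.5) = 57
var(X) = E[X²] − (E[X])² = 57 − (2.4)² = 51.24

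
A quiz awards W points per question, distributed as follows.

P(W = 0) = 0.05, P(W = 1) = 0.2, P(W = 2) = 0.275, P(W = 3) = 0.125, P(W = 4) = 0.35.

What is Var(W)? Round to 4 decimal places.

E[W] = (0)(0.05) + (1)(0.2) + (2)(0.275) + (3)(0.125) + (4)(0.35) = 2.525
E[W²] = (0)²(0.05) + (1)²(0.2) + (2)²(0.275) + (3)²(0.125) + (4)²(0.35) = 8.025
Var(W) = E[W²] − (E[W])² = 8.025 − (2.525)² = 1.649375

1.6494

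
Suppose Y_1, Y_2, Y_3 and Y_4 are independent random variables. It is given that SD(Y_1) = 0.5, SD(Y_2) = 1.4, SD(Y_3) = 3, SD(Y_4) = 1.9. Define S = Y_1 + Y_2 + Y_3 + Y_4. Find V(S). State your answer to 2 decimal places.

V(Y_1) = 0.25, V(Y_2) = 1.96, V(Y_3) = 9, V(Y_4) = 3.61
By independence, V(S) = (1)²V(Y_1) + (1)²V(Y_2) + (1)²V(Y_3) + (1)²V(Y_4)
= (1)²·0.25 + (1)²·1.96 + (1)²·9 + (1)²·3.61 = 14.82

14.82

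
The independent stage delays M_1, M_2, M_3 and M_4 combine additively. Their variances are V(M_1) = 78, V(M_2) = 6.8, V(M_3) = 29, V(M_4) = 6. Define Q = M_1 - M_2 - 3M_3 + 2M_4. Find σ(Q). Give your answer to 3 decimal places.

19.230

By independence, V(Q) = (1)²V(M_1) + (-1)²V(M_2) + (-3)²V(M_3) + (2)²V(M_4)
= (1)²·78 + (-1)²·6.8 + (-3)²·29 + (2)²·6 = 369.8
σ(Q) = √369.8 ≈ 19.230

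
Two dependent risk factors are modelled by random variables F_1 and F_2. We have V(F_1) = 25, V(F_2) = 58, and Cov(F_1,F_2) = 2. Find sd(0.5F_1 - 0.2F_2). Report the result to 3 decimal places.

V(0.5F_1 - 0.2F_2) = (0.5)²·V(F_1) + (-0.2)²·V(F_2) + 2·(0.5)·(-0.2)·Cov(F_1,F_2)
= 0.25·25 + 0.04·58 + -0.2·2 = 8.17
sd(0.5F_1 - 0.2F_2) = √8.17 ≈ 2.858

2.858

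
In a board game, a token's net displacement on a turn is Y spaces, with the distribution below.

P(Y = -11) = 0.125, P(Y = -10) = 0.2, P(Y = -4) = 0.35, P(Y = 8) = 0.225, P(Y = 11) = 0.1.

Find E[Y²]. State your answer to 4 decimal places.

67.2250

E[Y²] = (-11)²(0.125) + (-10)²(0.2) + (-4)²(0.35) + (8)²(0.225) + (11)²(0.1) = 67.225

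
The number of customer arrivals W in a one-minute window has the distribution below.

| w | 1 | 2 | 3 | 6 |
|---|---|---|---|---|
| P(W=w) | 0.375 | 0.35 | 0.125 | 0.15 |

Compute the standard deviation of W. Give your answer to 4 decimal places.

1.6666

E[W] = (1)(0.375) + (2)(0.35) + (3)(0.125) + (6)(0.15) = 2.35
E[W²] = (1)²(0.375) + (2)²(0.35) + (3)²(0.125) + (6)²(0.15) = 8.3
V(W) = E[W²] − (E[W])² = 8.3 − (2.35)² = 2.7775
SD(W) = √2.7775 ≈ 1.6666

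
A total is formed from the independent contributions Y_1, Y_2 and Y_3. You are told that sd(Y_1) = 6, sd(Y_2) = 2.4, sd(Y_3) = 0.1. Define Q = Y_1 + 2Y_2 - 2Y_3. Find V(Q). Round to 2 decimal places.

V(Y_1) = 36, V(Y_2) = 5.76, V(Y_3) = 0.01
By independence, V(Q) = (1)²V(Y_1) + (2)²V(Y_2) + (-2)²V(Y_3)
= (1)²·36 + (2)²·5.76 + (-2)²·0.01 = 59.08

59.08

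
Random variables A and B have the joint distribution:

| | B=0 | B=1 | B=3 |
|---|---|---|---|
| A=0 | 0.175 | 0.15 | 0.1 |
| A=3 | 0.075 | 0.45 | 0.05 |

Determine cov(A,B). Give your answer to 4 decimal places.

-0.0113

E[A] = 1.725,  E[B] = 1.05
E[AB] = 1.8
cov(A,B) = E[AB] − E[A]E[B] = 1.8 − (1.725)(1.05) = -0.01125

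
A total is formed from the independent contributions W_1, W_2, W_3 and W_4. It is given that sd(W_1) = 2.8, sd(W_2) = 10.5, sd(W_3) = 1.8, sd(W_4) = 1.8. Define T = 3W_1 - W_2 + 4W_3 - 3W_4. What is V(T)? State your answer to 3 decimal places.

V(W_1) = 7.84, V(W_2) = 110.25, V(W_3) = 3.24, V(W_4) = 3.24
By independence, V(T) = (3)²V(W_1) + (-1)²V(W_2) + (4)²V(W_3) + (-3)²V(W_4)
= (3)²·7.84 + (-1)²·110.25 + (4)²·3.24 + (-3)²·3.24 = 261.81

261.810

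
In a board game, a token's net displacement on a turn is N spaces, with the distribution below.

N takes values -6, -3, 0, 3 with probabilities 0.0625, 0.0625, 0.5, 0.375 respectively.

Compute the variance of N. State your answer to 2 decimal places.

5.87

E[N] = (-6)(0.0625) + (-3)(0.0625) + (0)(0.5) + (3)(0.375) = 0.5625
E[N²] = (-6)²(0.0625) + (-3)²(0.0625) + (0)²(0.5) + (3)²(0.375) = 6.1875
Var(N) = E[N²] − (E[N])² = 6.1875 − (0.5625)² = 5.87109375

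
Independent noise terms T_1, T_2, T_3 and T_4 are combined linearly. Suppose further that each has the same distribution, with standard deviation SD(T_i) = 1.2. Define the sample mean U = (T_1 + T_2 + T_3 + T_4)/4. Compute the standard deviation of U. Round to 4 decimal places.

V(T_i) = (1.2)² = 1.44
By independence, V(U) = (0.25)²V(T_1) + (0.25)²V(T_2) + (0.25)²V(T_3) + (0.25)²V(T_4)
= (0.25)²·1.44 + (0.25)²·1.44 + (0.25)²·1.44 + (0.25)²·1.44 = 0.36
SD(U) = √0.36 ≈ 0.6000

0.6000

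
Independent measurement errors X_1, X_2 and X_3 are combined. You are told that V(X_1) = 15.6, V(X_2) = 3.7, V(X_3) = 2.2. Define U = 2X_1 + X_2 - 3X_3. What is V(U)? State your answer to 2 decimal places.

85.90

By independence, V(U) = (2)²V(X_1) + (1)²V(X_2) + (-3)²V(X_3)
= (2)²·15.6 + (1)²·3.7 + (-3)²·2.2 = 85.9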